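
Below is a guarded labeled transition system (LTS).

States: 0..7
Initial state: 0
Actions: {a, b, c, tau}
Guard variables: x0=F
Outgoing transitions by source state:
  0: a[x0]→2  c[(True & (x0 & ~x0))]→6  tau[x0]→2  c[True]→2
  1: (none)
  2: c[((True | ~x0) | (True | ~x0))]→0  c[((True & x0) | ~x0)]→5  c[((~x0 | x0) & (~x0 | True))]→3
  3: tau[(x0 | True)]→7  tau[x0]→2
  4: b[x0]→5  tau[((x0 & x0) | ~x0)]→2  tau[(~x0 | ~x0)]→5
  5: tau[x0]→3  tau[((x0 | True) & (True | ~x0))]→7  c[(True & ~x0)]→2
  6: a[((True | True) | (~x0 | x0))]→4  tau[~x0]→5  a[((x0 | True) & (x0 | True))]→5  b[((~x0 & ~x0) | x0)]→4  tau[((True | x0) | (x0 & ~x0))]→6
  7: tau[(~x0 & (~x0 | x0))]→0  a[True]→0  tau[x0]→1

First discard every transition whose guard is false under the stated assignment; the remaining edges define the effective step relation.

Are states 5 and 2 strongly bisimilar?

Compute ~ classes (split until stable):
  P[0] = {{0,1,2,3,4,5,6,7}}
  P[1] = {{0,2},{1},{3,4},{5},{6},{7}}
  P[2] = {{0},{1},{2},{3},{4},{5},{6},{7}}
stable after 3 split(s): 8 block(s)
[5]={5}  [2]={2}

Answer: NOT BISIMILAR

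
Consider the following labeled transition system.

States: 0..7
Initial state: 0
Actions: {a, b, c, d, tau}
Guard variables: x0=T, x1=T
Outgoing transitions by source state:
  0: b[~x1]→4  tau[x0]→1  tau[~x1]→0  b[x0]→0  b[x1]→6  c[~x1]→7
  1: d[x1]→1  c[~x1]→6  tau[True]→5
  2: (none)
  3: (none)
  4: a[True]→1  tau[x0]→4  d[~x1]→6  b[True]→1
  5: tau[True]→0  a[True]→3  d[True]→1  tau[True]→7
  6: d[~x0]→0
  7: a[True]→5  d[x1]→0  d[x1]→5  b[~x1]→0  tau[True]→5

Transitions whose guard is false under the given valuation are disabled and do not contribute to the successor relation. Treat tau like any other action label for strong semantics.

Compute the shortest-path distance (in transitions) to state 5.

Answer: 2

Trace:
Layered search for 5:
  depth 0: {0}
  depth 1: {1,6}
  depth 2: {5}
first hit 5 at d=2 via tau·tau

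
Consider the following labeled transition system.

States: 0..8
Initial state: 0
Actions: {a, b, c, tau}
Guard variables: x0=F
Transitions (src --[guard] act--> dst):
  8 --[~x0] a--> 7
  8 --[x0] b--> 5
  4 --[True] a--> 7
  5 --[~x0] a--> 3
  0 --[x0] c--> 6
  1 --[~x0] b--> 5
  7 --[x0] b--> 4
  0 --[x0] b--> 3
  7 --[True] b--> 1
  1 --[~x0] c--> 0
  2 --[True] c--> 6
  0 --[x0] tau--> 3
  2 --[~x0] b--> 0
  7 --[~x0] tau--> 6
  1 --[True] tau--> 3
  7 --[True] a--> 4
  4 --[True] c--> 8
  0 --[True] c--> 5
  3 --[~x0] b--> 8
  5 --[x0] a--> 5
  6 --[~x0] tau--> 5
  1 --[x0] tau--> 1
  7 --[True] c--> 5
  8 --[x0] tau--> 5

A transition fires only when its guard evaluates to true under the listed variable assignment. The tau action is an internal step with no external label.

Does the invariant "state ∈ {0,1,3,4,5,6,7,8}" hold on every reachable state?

Inv-set: {0,1,3,4,5,6,7,8}
Reach set: {0,1,3,4,5,6,7,8}
  0: ✓
  1: ✓
  3: ✓
  4: ✓
  5: ✓
  6: ✓
  7: ✓
  8: ✓

Answer: INVARIANT HOLDS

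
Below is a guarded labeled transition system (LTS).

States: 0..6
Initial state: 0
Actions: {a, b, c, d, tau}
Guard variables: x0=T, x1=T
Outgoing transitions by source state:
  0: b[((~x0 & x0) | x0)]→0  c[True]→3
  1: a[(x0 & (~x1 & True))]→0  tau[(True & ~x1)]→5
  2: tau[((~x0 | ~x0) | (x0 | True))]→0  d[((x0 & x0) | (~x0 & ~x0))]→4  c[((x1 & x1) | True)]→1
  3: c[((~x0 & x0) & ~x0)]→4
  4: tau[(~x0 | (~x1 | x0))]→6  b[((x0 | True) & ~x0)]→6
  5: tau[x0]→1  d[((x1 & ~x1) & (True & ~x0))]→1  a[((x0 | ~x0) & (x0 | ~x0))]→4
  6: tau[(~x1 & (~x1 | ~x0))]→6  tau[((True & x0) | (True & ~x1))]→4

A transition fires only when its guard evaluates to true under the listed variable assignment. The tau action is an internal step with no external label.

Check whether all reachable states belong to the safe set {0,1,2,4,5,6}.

Answer: INVARIANT VIOLATED at state 3

Working:
Safe = {0,1,2,4,5,6}
Reach set: {0,3}
  0: safe
  3: ✗ unsafe
counterexample path to 3: c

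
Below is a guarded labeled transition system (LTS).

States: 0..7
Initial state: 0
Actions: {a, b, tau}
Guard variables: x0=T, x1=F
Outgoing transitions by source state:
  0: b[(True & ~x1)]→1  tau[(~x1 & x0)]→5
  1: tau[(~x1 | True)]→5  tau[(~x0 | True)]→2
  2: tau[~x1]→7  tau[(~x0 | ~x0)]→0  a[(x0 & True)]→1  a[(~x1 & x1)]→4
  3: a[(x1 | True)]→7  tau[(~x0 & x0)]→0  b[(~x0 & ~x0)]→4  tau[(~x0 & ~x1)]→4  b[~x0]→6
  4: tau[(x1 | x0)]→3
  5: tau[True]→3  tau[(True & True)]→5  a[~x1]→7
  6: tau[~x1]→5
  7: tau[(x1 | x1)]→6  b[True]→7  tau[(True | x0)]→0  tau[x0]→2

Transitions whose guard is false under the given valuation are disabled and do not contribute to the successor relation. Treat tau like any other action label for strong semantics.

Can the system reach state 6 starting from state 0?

15 transition(s) survive guard evaluation.
depth 0: {0}
depth 1: {1,5}  cumulative {0,1,5}
depth 2: {2,3,7}  cumulative {0,1,2,3,5,7}
Reach set: {0,1,2,3,5,7}

Answer: UNREACHABLE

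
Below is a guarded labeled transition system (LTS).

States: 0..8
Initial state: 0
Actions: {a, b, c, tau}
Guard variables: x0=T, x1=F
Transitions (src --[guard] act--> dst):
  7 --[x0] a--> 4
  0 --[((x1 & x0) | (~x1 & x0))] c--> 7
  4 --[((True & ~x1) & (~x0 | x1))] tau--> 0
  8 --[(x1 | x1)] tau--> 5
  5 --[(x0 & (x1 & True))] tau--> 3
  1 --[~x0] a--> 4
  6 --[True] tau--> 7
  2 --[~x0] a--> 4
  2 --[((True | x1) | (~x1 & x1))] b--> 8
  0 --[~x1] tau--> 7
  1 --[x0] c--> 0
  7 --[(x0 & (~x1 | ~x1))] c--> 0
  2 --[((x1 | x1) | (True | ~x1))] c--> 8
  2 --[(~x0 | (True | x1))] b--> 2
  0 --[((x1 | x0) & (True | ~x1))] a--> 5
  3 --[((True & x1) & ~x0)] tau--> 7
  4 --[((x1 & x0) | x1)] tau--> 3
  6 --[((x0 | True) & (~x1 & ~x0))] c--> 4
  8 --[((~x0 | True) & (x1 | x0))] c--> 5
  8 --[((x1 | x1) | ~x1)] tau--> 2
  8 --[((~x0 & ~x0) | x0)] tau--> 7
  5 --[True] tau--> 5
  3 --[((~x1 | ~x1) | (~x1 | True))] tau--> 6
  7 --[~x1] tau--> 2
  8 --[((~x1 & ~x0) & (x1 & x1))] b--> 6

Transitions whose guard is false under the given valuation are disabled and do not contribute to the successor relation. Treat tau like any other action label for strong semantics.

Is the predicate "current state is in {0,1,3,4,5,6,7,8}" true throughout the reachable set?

Answer: INVARIANT VIOLATED at state 2

Working:
Inv-set: {0,1,3,4,5,6,7,8}
Reach set: {0,2,4,5,7,8}
  0: ok
  2: VIOLATES
  4: ok
  5: ok
  7: ok
  8: ok
counterexample path to 2: c·tau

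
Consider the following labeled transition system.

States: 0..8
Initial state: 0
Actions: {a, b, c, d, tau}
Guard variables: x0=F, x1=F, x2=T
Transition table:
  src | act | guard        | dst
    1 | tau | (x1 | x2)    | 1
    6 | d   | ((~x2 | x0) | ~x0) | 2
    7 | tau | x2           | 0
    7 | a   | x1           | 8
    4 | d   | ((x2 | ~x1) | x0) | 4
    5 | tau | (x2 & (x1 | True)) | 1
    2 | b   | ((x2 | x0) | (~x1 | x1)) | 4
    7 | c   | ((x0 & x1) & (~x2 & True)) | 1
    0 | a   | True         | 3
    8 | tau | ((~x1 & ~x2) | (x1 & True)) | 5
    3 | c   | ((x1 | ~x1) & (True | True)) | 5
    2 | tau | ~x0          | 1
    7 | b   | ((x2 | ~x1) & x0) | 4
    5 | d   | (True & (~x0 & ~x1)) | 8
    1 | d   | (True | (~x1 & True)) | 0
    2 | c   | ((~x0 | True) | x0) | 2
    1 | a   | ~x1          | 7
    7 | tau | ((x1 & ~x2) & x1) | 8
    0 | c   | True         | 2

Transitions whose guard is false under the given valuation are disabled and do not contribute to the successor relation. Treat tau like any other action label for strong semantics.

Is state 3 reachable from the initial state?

Answer: REACHABLE

Working:
After dropping false guards: 14 live edges.
L0 = {0}
L1 = {2,3}  total {0,2,3}
L2 = {1,4,5}  total {0,1,2,3,4,5}
L3 = {7,8}  total {0,1,2,3,4,5,7,8}
Reachable = {0,1,2,3,4,5,7,8}
Path to 3: a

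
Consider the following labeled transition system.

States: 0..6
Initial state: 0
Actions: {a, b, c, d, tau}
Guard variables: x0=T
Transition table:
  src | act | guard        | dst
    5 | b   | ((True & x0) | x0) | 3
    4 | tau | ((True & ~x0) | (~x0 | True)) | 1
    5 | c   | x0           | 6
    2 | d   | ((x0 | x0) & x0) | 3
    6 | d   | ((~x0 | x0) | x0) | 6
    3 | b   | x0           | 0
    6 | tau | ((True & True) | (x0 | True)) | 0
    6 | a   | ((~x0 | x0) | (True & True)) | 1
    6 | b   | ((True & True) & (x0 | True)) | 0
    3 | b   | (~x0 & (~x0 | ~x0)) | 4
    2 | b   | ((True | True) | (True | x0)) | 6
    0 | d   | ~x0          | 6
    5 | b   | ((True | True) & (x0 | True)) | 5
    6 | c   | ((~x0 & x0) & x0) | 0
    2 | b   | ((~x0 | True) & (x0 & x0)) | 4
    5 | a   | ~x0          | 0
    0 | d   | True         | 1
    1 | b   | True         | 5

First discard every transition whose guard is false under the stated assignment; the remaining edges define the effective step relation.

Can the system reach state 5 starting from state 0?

Answer: REACHABLE

Working:
Guard filter leaves 14 enabled edge(s).
Layer 0: {0}
Layer 1: {1}  cumulative {0,1}
Layer 2: {5}  cumulative {0,1,5}
Layer 3: {3,6}  cumulative {0,1,3,5,6}
R = {0,1,3,5,6}
witness 5: d·b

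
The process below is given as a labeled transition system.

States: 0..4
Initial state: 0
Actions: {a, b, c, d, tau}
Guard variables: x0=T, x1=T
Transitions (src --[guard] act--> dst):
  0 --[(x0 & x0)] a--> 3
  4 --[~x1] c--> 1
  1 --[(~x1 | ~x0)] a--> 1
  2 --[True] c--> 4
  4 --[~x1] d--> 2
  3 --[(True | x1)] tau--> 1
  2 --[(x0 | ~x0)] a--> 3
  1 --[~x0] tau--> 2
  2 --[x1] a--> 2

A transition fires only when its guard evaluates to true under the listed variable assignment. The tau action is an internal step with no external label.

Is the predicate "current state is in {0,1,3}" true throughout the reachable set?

Safe = {0,1,3}
Reachable = {0,1,3}
  0: safe
  1: safe
  3: safe

Answer: INVARIANT HOLDS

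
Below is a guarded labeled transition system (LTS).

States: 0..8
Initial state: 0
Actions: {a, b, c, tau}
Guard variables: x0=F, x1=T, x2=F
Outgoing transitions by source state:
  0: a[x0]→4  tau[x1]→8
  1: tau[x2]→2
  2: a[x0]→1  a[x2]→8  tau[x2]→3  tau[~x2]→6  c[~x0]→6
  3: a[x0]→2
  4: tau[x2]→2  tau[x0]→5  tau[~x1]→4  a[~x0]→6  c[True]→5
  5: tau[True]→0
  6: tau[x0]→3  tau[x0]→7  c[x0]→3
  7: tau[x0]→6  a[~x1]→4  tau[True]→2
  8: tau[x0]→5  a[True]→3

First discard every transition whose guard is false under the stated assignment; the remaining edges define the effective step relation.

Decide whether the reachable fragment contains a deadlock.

Answer: DEADLOCK at state 3

Working:
Reach set: {0,3,8}
  0: tau→8  [1 exit(s)]
  3: ∅  [deadlock]
  8: a→3  [1 exit(s)]
Path to 3: tau·a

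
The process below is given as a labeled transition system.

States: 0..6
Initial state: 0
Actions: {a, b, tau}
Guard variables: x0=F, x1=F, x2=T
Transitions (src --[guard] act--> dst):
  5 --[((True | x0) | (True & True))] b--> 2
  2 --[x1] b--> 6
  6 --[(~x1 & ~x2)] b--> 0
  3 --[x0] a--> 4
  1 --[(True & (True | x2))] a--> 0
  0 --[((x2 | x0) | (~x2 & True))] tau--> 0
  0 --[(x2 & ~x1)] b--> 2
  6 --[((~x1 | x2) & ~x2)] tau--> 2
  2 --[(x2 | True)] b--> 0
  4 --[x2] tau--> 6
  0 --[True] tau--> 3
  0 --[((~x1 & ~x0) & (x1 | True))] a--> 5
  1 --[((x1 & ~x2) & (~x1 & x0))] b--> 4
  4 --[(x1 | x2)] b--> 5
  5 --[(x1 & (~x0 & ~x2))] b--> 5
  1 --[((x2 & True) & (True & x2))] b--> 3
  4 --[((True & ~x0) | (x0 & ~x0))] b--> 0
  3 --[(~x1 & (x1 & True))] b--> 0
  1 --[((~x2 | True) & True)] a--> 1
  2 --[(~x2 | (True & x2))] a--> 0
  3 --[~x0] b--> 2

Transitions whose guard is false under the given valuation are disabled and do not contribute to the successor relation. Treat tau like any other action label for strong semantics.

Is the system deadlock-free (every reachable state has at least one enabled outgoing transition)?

Answer: DEADLOCK-FREE

Analysis:
Reachable = {0,2,3,5}
  0: a→5  b→2  tau→0  tau→3  [deg 4]
  2: a→0  b→0  [deg 2]
  3: b→2  [deg 1]
  5: b→2  [deg 1]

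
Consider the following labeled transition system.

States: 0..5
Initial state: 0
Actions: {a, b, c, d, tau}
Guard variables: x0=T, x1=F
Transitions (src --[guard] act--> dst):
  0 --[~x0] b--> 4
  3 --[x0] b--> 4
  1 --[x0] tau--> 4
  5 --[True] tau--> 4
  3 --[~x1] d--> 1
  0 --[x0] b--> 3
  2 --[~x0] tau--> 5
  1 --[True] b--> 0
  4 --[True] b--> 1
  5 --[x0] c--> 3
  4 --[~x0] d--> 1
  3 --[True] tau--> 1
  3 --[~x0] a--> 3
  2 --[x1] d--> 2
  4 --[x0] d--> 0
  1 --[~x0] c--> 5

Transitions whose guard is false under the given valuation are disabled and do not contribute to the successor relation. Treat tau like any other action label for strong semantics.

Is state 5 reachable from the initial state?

Answer: UNREACHABLE

Analysis:
10 transition(s) survive guard evaluation.
depth 0: {0}
depth 1: {3}  cumulative {0,3}
depth 2: {1,4}  cumulative {0,1,3,4}
Reachable = {0,1,3,4}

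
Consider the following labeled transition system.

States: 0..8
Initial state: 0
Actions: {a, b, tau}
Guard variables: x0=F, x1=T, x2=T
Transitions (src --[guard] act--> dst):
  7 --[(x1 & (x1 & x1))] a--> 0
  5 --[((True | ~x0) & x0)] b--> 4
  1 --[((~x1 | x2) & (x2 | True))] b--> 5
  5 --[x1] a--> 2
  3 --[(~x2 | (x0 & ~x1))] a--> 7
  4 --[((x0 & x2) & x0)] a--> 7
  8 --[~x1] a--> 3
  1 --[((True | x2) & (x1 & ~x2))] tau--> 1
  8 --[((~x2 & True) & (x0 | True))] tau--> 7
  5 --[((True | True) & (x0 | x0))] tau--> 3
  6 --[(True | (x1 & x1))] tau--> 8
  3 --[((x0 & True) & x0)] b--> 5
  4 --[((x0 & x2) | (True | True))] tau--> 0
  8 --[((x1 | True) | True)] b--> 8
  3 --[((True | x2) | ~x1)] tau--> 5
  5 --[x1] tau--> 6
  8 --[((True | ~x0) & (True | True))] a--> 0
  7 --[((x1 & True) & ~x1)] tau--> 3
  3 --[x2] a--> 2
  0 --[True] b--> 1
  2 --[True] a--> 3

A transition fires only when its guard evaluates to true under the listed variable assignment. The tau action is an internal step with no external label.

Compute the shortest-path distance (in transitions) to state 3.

BFS to 3:
  Layer 0: {0}
  Layer 1: {1}
  Layer 2: {5}
  Layer 3: {2,6}
  Layer 4: {3,8}
3 enters at depth 4; path b·b·a·a

Answer: 4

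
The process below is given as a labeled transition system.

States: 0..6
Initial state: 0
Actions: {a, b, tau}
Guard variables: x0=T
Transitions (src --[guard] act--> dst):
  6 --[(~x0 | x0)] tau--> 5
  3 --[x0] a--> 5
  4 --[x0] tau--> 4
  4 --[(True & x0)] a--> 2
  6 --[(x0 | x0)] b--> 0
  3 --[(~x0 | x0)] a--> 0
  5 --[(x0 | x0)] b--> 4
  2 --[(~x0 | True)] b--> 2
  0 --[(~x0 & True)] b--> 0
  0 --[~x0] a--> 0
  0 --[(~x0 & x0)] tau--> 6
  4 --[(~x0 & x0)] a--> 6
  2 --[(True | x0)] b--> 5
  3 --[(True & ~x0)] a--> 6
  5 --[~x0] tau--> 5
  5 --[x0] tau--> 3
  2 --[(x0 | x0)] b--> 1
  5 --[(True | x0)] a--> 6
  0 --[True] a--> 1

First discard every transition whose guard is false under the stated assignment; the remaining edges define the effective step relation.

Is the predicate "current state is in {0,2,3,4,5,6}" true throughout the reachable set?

Answer: INVARIANT VIOLATED at state 1

Working:
Allowed set {0,2,3,4,5,6}
Reach set: {0,1}
  0: ok
  1: outside
counterexample path to 1: a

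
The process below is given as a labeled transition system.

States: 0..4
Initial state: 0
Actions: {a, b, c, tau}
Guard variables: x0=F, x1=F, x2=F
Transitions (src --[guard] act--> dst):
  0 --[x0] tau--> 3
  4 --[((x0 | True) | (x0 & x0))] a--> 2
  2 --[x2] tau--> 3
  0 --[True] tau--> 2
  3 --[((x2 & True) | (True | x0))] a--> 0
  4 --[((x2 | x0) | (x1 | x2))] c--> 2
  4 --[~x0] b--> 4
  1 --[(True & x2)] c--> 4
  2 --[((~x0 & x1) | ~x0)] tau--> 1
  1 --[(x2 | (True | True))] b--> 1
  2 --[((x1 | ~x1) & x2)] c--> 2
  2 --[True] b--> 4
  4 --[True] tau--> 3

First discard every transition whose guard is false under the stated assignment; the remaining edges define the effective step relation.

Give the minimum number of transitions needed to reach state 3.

Answer: 3

Trace:
Breadth-first toward 3:
  L0 = {0}
  L1 = {2}
  L2 = {1,4}
  L3 = {3}
depth(3)=3, e.g. tau·b·tau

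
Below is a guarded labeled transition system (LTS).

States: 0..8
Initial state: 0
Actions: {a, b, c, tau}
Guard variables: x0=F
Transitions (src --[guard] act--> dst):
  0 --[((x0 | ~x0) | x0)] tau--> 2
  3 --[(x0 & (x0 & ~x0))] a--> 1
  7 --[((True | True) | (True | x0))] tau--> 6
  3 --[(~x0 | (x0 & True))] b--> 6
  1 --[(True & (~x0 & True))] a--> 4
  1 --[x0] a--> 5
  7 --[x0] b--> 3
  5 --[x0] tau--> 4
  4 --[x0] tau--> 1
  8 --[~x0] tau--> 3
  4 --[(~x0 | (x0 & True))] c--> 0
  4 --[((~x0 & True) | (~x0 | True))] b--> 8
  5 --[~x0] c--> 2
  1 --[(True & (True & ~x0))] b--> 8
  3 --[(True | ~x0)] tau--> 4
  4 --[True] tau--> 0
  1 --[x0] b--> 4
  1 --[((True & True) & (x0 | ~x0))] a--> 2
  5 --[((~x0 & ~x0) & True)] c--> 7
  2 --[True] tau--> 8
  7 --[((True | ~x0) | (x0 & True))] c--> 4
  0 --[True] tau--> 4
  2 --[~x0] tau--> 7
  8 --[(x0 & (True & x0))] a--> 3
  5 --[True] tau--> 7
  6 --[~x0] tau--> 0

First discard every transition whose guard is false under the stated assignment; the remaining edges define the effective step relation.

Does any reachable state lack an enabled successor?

Reach set: {0,2,3,4,6,7,8}
  0: tau→2  tau→4  [2 out]
  2: tau→7  tau→8  [2 out]
  3: b→6  tau→4  [2 out]
  4: b→8  c→0  tau→0  [3 out]
  6: tau→0  [1 out]
  7: c→4  tau→6  [2 out]
  8: tau→3  [1 out]

Answer: DEADLOCK-FREE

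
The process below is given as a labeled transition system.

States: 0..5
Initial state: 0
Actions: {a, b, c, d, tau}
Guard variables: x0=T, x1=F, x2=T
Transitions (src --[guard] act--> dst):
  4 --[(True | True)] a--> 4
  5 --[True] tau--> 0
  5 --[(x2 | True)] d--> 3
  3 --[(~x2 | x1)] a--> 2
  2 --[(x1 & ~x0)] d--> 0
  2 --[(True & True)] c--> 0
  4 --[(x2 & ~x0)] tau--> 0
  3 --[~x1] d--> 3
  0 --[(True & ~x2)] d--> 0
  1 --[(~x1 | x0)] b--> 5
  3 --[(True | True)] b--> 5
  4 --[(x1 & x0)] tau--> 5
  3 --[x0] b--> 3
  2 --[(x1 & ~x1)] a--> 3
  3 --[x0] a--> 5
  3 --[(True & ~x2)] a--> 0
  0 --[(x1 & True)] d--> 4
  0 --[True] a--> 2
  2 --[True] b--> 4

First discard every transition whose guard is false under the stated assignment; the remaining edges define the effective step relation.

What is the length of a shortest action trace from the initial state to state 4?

Layered search for 4:
  depth 0: {0}
  depth 1: {2}
  depth 2: {4}
4 enters at depth 2; path a·b

Answer: 2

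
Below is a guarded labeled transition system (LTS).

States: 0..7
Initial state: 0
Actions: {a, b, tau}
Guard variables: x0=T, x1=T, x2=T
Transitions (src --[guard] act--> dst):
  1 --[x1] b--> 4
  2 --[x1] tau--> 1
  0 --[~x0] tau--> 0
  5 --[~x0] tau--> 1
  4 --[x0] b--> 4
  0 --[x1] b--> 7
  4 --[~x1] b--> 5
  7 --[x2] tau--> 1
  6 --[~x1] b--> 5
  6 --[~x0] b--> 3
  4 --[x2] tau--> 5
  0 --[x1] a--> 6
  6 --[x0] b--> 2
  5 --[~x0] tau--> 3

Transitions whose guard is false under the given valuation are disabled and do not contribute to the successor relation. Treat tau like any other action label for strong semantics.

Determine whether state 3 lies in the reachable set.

Guard filter leaves 8 enabled edge(s).
L0 = {0}
L1 = {6,7}  cumulative {0,6,7}
L2 = {1,2}  cumulative {0,1,2,6,7}
L3 = {4}  cumulative {0,1,2,4,6,7}
L4 = {5}  cumulative {0,1,2,4,5,6,7}
Reach set: {0,1,2,4,5,6,7}

Answer: UNREACHABLE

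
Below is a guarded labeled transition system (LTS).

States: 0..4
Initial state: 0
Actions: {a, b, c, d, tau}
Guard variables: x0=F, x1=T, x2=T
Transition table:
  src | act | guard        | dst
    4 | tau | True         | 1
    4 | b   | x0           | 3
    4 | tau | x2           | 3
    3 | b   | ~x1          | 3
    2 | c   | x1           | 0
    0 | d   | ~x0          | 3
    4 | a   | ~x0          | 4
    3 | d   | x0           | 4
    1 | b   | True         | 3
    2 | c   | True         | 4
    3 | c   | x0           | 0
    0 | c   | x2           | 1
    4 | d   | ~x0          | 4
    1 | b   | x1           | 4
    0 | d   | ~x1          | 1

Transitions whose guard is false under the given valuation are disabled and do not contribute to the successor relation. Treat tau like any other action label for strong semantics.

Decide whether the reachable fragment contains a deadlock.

Reach set: {0,1,3,4}
  0: c→1  d→3  [deg 2]
  1: b→3  b→4  [deg 2]
  3: ∅  [no exit]
  4: a→4  d→4  tau→1  tau→3  [deg 4]
witness 3: d

Answer: DEADLOCK at state 3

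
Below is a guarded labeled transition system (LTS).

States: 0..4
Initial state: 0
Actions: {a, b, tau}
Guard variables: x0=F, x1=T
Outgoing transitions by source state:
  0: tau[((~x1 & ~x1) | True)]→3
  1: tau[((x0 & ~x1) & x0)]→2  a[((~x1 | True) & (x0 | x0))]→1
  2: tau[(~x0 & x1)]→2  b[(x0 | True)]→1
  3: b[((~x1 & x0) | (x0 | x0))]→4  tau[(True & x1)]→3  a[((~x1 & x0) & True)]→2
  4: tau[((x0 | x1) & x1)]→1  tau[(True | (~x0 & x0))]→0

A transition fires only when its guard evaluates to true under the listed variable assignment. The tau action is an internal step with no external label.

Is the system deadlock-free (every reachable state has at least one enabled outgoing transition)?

R = {0,3}
  0: tau→3  [1 out]
  3: tau→3  [1 out]

Answer: DEADLOCK-FREE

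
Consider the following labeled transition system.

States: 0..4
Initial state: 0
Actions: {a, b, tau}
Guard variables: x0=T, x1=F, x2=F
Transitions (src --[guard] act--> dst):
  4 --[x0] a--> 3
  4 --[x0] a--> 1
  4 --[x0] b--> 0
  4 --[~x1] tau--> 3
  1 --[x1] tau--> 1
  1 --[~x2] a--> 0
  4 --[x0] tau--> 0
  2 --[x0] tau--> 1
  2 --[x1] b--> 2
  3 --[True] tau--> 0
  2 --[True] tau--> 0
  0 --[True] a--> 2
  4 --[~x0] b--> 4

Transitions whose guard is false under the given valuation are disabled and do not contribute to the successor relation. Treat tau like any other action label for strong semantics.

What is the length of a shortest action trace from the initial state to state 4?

Answer: UNREACHABLE

Working:
Breadth-first toward 4:
  Layer 0: {0}
  Layer 1: {2}
  Layer 2: {1}
4 never appears.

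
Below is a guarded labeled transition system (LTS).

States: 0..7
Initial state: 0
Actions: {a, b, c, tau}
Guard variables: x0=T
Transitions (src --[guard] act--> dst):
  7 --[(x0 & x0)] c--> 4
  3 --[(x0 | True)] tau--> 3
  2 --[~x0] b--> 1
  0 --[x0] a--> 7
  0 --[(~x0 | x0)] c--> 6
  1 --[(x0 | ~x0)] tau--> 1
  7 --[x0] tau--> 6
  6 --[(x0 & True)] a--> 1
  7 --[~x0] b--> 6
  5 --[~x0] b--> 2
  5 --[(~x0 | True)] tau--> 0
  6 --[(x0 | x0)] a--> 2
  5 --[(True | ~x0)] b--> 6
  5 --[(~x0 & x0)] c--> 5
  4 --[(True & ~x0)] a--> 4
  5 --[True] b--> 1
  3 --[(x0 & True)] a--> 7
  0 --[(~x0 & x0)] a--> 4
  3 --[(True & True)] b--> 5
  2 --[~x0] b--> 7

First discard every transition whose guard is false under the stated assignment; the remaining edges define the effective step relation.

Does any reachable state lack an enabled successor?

Answer: DEADLOCK at state 2

Analysis:
R = {0,1,2,4,6,7}
  0: a→7  c→6  [deg 2]
  1: tau→1  [deg 1]
  2: ∅  [no exit]
  4: ∅  [no exit]
  6: a→1  a→2  [deg 2]
  7: c→4  tau→6  [deg 2]
Path to 2: c·a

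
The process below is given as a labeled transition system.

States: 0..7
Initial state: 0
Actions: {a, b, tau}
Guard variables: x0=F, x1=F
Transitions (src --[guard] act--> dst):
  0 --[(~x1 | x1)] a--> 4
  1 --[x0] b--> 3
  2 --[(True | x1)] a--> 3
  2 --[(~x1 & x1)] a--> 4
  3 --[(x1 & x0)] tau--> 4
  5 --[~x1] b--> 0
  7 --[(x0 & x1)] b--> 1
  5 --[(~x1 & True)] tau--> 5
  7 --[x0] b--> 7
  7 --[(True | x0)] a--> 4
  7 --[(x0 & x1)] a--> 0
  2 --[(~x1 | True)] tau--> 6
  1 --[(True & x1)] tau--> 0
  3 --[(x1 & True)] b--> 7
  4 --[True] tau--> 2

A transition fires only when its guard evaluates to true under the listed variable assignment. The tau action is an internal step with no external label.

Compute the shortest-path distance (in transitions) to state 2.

Answer: 2

Working:
Breadth-first toward 2:
  Layer 0: {0}
  Layer 1: {4}
  Layer 2: {2}
depth(2)=2, e.g. a·tau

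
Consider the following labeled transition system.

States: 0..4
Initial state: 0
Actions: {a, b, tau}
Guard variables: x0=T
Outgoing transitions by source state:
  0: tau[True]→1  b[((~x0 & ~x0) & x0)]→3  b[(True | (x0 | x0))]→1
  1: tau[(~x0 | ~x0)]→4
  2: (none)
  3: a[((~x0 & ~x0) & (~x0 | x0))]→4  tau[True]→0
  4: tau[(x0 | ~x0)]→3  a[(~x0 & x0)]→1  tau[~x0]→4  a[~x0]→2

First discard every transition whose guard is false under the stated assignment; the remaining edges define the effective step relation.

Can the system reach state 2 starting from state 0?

Answer: UNREACHABLE

Analysis:
4 transition(s) survive guard evaluation.
depth 0: {0}
depth 1: {1}  now seen {0,1}
R = {0,1}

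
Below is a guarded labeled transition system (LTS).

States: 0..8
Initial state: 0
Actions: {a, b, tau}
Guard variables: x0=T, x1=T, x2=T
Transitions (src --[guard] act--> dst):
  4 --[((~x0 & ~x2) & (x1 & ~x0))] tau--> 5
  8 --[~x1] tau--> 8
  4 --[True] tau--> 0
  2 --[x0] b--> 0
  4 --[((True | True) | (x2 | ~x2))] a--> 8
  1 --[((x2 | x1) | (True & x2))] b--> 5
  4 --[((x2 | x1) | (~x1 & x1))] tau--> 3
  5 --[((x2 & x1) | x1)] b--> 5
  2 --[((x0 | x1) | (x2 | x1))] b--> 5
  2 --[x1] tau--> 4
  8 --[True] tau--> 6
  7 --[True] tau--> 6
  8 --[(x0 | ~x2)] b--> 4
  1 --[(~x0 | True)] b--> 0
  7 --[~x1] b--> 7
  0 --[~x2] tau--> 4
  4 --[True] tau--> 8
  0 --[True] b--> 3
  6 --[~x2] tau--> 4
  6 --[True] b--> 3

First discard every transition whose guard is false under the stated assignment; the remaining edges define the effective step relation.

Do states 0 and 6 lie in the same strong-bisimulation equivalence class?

Bisimulation quotient by refinement:
  round 0: {{0,1,2,3,4,5,6,7,8}}
  round 1: {{0,1,5,6},{2,8},{3},{4},{7}}
  round 2: {{0,6},{1,5},{2},{3},{4},{7},{8}}
  round 3: {{0,6},{1},{2},{3},{4},{5},{7},{8}}
8 equivalence class(es) (converged in 4)
[0]={0,6}  [6]={0,6}

Answer: BISIMILAR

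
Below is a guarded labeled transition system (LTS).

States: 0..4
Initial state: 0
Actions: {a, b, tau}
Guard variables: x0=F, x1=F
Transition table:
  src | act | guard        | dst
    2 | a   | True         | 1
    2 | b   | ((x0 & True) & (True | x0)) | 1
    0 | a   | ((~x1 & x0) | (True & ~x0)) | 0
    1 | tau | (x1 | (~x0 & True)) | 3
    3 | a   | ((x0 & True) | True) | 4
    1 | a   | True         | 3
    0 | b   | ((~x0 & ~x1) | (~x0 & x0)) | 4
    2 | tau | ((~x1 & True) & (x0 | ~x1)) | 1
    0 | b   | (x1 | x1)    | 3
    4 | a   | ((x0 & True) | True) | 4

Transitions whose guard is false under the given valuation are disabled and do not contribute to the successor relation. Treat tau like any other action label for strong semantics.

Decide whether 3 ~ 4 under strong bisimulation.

Refine partition for ~:
  P[0] = {{0,1,2,3,4}}
  P[1] = {{0},{1,2},{3,4}}
  P[2] = {{0},{1},{2},{3,4}}
stable after 3 split(s): 4 block(s)
[3]={3,4}  [4]={3,4}

Answer: BISIMILAR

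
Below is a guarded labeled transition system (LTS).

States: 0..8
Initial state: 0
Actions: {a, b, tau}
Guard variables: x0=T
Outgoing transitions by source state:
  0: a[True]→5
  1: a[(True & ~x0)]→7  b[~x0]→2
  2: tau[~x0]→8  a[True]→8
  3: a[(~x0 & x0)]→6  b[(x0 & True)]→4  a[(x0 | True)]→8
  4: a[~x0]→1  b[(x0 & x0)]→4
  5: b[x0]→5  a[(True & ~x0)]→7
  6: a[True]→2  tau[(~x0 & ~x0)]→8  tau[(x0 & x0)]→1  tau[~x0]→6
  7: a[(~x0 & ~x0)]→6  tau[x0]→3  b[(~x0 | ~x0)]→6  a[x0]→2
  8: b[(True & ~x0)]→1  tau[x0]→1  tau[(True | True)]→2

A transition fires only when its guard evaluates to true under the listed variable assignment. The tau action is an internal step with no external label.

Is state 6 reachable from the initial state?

Answer: UNREACHABLE

Trace:
After dropping false guards: 12 live edges.
Layer 0: {0}
Layer 1: {5}  cumulative {0,5}
Reachable = {0,5}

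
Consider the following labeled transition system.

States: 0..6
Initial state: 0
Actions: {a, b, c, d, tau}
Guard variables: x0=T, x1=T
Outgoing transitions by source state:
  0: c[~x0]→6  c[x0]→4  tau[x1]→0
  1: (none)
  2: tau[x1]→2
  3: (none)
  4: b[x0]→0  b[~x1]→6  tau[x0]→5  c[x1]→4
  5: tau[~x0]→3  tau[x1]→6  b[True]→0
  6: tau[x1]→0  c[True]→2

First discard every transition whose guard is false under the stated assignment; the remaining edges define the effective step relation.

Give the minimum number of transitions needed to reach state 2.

Answer: 4

Trace:
Breadth-first toward 2:
  depth 0: {0}
  depth 1: {4}
  depth 2: {5}
  depth 3: {6}
  depth 4: {2}
2 enters at depth 4; path c·tau·tau·c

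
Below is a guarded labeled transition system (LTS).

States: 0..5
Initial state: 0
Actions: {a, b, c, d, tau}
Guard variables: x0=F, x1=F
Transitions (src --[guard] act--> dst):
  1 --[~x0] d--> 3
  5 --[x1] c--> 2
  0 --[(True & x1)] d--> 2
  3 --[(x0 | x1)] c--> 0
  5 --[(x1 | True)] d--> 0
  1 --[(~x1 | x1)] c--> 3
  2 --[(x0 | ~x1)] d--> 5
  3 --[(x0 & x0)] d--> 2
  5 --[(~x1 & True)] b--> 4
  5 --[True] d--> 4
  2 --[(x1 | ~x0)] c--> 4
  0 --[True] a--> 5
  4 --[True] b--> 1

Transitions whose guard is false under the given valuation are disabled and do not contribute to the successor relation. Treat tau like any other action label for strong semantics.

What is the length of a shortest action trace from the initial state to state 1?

Breadth-first toward 1:
  depth 0: {0}
  depth 1: {5}
  depth 2: {4}
  depth 3: {1}
1 enters at depth 3; path a·b·b

Answer: 3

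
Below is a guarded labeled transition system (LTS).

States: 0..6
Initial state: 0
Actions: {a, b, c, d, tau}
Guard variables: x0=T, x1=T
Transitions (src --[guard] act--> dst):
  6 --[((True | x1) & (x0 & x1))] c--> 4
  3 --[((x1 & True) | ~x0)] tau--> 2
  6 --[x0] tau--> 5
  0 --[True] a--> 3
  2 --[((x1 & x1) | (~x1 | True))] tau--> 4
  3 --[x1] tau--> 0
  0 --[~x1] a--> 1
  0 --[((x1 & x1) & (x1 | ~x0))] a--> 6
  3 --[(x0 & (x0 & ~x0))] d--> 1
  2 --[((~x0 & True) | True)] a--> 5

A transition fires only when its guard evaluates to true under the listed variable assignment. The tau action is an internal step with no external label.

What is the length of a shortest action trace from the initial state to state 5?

BFS to 5:
  depth 0: {0}
  depth 1: {3,6}
  depth 2: {2,4,5}
5 enters at depth 2; path a·tau

Answer: 2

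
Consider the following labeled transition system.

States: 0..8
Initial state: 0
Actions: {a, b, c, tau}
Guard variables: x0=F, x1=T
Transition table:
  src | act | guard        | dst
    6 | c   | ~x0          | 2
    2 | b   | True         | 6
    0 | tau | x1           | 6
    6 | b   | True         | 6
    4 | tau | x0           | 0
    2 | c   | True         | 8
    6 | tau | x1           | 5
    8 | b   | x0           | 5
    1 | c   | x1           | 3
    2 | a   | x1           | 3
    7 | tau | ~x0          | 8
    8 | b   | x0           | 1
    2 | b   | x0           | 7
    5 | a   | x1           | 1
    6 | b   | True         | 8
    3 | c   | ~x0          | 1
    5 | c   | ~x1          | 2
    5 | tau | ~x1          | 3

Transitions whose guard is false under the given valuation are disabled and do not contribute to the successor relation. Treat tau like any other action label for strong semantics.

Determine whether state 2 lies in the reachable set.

Answer: REACHABLE

Analysis:
12 transition(s) survive guard evaluation.
depth 0: {0}
depth 1: {6}  cumulative {0,6}
depth 2: {2,5,8}  cumulative {0,2,5,6,8}
depth 3: {1,3}  cumulative {0,1,2,3,5,6,8}
R = {0,1,2,3,5,6,8}
trace reaching 2: tau·c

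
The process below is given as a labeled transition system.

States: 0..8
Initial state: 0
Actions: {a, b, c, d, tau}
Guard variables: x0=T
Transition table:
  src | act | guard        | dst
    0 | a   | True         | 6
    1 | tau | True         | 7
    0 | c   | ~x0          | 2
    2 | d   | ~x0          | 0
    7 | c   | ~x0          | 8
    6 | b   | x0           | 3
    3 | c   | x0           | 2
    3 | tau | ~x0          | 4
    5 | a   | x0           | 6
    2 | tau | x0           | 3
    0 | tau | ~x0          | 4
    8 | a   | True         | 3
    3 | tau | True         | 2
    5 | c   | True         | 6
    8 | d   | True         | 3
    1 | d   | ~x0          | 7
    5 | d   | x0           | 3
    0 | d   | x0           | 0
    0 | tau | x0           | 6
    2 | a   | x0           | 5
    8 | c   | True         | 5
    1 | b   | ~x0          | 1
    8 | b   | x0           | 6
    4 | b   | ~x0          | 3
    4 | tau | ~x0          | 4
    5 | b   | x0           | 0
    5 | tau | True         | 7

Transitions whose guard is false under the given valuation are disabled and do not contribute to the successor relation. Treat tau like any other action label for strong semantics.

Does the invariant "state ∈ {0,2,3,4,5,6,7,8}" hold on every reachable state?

Safe = {0,2,3,4,5,6,7,8}
Reachable = {0,2,3,5,6,7}
  0: ok
  2: ok
  3: ok
  5: ok
  6: ok
  7: ok

Answer: INVARIANT HOLDS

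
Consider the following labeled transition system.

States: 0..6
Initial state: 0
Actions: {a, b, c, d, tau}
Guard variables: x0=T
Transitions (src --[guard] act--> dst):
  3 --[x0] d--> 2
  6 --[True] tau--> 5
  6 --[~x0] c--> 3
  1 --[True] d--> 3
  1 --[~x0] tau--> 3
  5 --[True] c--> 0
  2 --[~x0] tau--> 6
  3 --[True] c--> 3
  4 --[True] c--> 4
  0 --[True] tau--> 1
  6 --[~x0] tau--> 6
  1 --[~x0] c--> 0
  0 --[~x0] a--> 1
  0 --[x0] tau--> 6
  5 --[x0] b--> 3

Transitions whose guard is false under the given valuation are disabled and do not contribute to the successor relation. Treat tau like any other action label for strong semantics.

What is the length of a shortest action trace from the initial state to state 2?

Breadth-first toward 2:
  L0 = {0}
  L1 = {1,6}
  L2 = {3,5}
  L3 = {2}
depth(2)=3, e.g. tau·d·d

Answer: 3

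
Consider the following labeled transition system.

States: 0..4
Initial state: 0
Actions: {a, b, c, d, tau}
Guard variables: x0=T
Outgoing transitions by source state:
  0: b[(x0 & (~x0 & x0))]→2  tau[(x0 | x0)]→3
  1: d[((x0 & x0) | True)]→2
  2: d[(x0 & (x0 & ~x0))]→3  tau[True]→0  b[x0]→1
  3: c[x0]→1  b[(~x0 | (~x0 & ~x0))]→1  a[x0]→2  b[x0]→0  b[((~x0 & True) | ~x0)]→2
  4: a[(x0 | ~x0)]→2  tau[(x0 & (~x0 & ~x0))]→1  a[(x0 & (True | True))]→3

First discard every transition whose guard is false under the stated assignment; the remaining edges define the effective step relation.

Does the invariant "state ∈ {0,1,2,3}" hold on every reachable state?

Inv-set: {0,1,2,3}
Reachable = {0,1,2,3}
  0: safe
  1: safe
  2: safe
  3: safe

Answer: INVARIANT HOLDS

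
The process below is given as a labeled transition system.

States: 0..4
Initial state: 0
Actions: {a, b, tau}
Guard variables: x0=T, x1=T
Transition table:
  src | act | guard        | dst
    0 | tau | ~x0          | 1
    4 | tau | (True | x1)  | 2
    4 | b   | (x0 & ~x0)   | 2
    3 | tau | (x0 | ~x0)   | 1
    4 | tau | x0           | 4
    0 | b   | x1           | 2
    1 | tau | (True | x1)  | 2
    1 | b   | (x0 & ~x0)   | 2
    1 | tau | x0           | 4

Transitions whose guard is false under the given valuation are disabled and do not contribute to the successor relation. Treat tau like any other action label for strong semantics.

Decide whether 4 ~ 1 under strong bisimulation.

Answer: BISIMILAR

Working:
Refine partition for ~:
  P[0] = {{0,1,2,3,4}}
  P[1] = {{0},{1,3,4},{2}}
  P[2] = {{0},{1,4},{2},{3}}
Fixed point at round 3; 4 class(es).
[4]={1,4}  [1]={1,4}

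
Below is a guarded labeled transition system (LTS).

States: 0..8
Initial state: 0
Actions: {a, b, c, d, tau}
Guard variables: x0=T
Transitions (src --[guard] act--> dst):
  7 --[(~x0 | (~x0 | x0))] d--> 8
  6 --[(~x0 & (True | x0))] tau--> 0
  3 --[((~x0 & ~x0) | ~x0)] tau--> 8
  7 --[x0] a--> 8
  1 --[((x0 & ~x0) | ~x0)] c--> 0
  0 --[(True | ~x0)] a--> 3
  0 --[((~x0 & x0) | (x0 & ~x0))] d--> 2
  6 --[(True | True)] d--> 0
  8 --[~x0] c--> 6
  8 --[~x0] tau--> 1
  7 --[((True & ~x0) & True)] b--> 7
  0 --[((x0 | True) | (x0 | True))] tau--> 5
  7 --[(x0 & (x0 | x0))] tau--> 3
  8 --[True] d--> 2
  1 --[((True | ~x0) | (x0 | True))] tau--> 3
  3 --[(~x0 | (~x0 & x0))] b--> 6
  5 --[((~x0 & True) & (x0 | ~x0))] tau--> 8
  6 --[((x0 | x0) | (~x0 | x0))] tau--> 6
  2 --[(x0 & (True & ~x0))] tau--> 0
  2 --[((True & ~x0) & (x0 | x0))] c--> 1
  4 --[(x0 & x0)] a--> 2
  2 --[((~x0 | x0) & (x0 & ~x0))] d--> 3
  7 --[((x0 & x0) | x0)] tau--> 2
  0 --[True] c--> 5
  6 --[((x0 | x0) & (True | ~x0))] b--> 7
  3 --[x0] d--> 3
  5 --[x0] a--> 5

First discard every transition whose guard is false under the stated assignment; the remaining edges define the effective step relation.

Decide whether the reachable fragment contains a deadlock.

Reachable = {0,3,5}
  0: a→3  c→5  tau→5  [deg 3]
  3: d→3  [deg 1]
  5: a→5  [deg 1]

Answer: DEADLOCK-FREE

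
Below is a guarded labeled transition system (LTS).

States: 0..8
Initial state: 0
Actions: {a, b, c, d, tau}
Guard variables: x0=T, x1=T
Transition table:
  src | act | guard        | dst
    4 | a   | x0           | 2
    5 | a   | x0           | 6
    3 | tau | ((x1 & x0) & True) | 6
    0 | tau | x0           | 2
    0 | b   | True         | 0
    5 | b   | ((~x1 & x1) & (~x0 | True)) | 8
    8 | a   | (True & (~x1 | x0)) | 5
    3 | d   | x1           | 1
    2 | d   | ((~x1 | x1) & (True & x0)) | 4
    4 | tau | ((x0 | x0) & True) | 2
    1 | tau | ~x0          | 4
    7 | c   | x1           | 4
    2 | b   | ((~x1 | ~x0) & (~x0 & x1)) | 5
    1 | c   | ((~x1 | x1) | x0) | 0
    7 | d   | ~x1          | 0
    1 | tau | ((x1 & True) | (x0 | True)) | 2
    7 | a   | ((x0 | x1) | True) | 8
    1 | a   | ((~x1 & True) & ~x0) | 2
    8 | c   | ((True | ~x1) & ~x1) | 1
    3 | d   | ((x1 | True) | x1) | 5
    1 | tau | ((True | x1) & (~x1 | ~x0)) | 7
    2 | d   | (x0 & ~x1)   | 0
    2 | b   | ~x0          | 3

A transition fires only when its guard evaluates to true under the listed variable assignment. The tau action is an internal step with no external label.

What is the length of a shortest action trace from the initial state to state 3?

Breadth-first toward 3:
  Layer 0: {0}
  Layer 1: {2}
  Layer 2: {4}
3 never appears.

Answer: UNREACHABLE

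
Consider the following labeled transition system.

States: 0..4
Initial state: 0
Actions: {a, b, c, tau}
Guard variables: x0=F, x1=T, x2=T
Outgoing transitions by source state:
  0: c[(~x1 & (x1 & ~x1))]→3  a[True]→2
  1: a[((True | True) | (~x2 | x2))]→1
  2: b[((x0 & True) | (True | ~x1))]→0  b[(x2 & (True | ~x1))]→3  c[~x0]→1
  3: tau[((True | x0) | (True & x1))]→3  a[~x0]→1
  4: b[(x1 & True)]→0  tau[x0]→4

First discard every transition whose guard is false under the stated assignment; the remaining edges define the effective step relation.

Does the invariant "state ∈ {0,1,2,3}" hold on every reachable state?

Answer: INVARIANT HOLDS

Analysis:
Allowed set {0,1,2,3}
Reachable = {0,1,2,3}
  0: ✓
  1: ✓
  2: ✓
  3: ✓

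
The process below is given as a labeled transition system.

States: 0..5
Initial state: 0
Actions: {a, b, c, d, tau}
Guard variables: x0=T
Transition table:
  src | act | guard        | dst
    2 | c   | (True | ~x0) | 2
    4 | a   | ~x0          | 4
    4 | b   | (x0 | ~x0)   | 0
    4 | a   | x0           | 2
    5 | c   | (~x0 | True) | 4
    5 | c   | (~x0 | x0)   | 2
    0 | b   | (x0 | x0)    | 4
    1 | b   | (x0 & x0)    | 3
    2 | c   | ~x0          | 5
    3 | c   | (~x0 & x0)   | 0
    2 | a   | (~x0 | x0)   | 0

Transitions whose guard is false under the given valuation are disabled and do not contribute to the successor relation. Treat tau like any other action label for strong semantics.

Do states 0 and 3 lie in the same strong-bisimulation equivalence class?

Refine partition for ~:
  P[0] = {{0,1,2,3,4,5}}
  P[1] = {{0,1},{2},{3},{4},{5}}
  P[2] = {{0},{1},{2},{3},{4},{5}}
Fixed point at round 3; 6 class(es).
[0]={0}  [3]={3}

Answer: NOT BISIMILAR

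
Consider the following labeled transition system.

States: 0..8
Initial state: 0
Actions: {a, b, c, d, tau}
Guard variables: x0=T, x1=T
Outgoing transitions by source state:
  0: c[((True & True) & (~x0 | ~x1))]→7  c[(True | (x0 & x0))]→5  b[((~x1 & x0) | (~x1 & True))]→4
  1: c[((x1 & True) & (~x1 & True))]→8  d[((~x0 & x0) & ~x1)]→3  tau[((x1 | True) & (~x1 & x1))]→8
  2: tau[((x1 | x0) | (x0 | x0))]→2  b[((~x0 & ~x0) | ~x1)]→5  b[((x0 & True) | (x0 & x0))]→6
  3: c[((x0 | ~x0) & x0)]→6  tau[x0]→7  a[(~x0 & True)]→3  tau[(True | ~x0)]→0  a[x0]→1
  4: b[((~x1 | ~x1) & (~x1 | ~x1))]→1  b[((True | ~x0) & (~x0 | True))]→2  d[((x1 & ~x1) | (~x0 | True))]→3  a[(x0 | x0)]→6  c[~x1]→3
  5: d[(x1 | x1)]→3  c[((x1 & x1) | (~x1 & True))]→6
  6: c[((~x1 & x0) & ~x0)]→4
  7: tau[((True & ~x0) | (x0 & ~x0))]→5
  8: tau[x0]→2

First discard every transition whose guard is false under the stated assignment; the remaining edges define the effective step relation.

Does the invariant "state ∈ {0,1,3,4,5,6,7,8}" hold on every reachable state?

Answer: INVARIANT HOLDS

Trace:
Inv-set: {0,1,3,4,5,6,7,8}
Reach set: {0,1,3,5,6,7}
  0: ✓
  1: ✓
  3: ✓
  5: ✓
  6: ✓
  7: ✓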